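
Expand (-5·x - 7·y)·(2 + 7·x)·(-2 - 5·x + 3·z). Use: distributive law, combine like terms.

(-5·x - 7·y)·(2 + 7·x)·(-2 - 5·x + 3·z)
= (-10·x - 35·x^2 - 14·y - 49·x·y)·(-2 - 5·x + 3·z)    [distributive law]
= 20·x + 50·x^2 - 30·x·z + 70·x^2 + 175·x^3 - 105·x^2·z + 28·y + 70·x·y - 42·y·z + 98·x·y + 245·x^2·y - 147·x·y·z    [distributive law]
= 20·x + 120·x^2 - 30·x·z + 175·x^3 - 105·x^2·z + 28·y + 168·x·y - 42·y·z + 245·x^2·y - 147·x·y·z    [combine like terms]

20·x + 120·x^2 - 30·x·z + 175·x^3 - 105·x^2·z + 28·y + 168·x·y - 42·y·z + 245·x^2·y - 147·x·y·z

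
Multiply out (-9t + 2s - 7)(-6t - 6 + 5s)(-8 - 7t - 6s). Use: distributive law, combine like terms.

(-9t + 2s - 7)(-6t - 6 + 5s)(-8 - 7t - 6s)
= (54t^2 + 54t - 45st - 12st - 12s + 10s^2 + 42t + 42 - 35s)(-8 - 7t - 6s)    [distributive law]
= (54t^2 + 96t - 57st - 47s + 10s^2 + 42)(-8 - 7t - 6s)    [combine like terms]
= -432t^2 - 378t^3 - 324st^2 - 768t - 672t^2 - 576st + 456st + 399st^2 + 342s^2t + 376s + 329st + 282s^2 - 80s^2 - 70s^2t - 60s^3 - 336 - 294t - 252s    [distributive law]
= -1104t^2 - 378t^3 + 75st^2 - 1062t + 209st + 272s^2t + 124s + 202s^2 - 60s^3 - 336    [combine like terms]

-1104t^2 - 378t^3 + 75st^2 - 1062t + 209st + 272s^2t + 124s + 202s^2 - 60s^3 - 336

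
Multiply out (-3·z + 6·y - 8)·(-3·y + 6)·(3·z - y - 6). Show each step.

(-3·z + 6·y - 8)·(-3·y + 6)·(3·z - y - 6)
= (9·y·z - 18·z - 18·y² + 36·y + 24·y - 48)·(3·z - y - 6)    [distributive law]
= (9·y·z - 18·z - 18·y² + 60·y - 48)·(3·z - y - 6)    [combine like terms]
= 27·y·z² - 9·y²·z - 54·y·z - 54·z² + 18·y·z + 108·z - 54·y²·z + 18·y³ + 108·y² + 180·y·z - 60·y² - 360·y - 144·z + 48·y + 288    [distributive law]
= 27·y·z² - 63·y²·z + 144·y·z - 54·z² - 36·z + 18·y³ + 48·y² - 312·y + 288    [combine like terms]

27·y·z² - 63·y²·z + 144·y·z - 54·z² - 36·z + 18·y³ + 48·y² - 312·y + 288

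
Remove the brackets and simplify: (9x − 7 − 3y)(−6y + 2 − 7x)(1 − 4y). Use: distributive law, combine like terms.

(9x − 7 − 3y)(−6y + 2 − 7x)(1 − 4y)
= (−54xy + 18x − 63x^2 + 42y − 14 + 49x + 18y^2 − 6y + 21xy)(1 − 4y)    [distributive law]
= (−33xy + 67x − 63x^2 + 36y − 14 + 18y^2)(1 − 4y)    [combine like terms]
= −33xy + 132xy^2 + 67x − 268xy − 63x^2 + 252x^2y + 36y − 144y^2 − 14 + 56y + 18y^2 − 72y^3    [distributive law]
= −301xy + 132xy^2 + 67x − 63x^2 + 252x^2y + 92y − 126y^2 − 14 − 72y^3    [combine like terms]

−301xy + 132xy^2 + 67x − 63x^2 + 252x^2y + 92y − 126y^2 − 14 − 72y^3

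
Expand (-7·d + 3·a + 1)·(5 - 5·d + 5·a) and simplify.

(-7·d + 3·a + 1)·(5 - 5·d + 5·a)
= -35·d + 35·d^2 - 35·a·d + 15·a - 15·a·d + 15·a^2 + 5 - 5·d + 5·a    [distributive law]
= -40·d + 35·d^2 - 50·a·d + 20·a + 15·a^2 + 5    [combine like terms]

-40·d + 35·d^2 - 50·a·d + 20·a + 15·a^2 + 5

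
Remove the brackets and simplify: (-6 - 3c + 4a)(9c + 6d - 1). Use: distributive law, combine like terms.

(-6 - 3c + 4a)(9c + 6d - 1)
= -54c - 36d + 6 - 27c^2 - 18cd + 3c + 36ac + 24ad - 4a    [distributive law]
= -51c - 36d + 6 - 27c^2 - 18cd + 36ac + 24ad - 4a    [combine like terms]

-51c - 36d + 6 - 27c^2 - 18cd + 36ac + 24ad - 4a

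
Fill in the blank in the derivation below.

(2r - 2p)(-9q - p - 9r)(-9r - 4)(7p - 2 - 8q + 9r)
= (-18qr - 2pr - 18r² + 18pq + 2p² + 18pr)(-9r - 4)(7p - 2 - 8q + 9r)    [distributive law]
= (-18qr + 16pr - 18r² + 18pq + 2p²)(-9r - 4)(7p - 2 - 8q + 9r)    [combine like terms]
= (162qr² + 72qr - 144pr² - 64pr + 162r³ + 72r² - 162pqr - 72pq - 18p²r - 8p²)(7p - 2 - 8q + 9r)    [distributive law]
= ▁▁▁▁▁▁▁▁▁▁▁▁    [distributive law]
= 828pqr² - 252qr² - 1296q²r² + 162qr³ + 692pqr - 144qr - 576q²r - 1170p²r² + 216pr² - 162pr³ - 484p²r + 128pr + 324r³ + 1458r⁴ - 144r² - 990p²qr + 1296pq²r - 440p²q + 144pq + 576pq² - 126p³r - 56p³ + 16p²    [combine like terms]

After distributive law, the bracketed line is:

1134pqr² - 324qr² - 1296q²r² + 1458qr³ + 504pqr - 144qr - 576q²r + 648qr² - 1008p²r² + 288pr² + 1152pqr² - 1296pr³ - 448p²r + 128pr + 512pqr - 576pr² + 1134pr³ - 324r³ - 1296qr³ + 1458r⁴ + 504pr² - 144r² - 576qr² + 648r³ - 1134p²qr + 324pqr + 1296pq²r - 1458pqr² - 504p²q + 144pq + 576pq² - 648pqr - 126p³r + 36p²r + 144p²qr - 162p²r² - 56p³ + 16p² + 64p²q - 72p²r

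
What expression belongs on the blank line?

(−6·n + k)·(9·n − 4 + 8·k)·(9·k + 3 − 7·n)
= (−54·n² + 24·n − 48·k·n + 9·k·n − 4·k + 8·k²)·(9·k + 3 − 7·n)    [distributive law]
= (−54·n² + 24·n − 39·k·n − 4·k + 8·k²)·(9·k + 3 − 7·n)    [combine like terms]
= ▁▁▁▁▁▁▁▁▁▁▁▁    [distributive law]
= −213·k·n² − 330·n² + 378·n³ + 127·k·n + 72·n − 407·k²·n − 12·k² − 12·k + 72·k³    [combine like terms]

By distributive law:

−486·k·n² − 162·n² + 378·n³ + 216·k·n + 72·n − 168·n² − 351·k²·n − 117·k·n + 273·k·n² − 36·k² − 12·k + 28·k·n + 72·k³ + 24·k² − 56·k²·n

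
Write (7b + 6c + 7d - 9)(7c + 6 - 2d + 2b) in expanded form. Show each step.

(7b + 6c + 7d - 9)(7c + 6 - 2d + 2b)
= 49bc + 42b - 14bd + 14b^2 + 42c^2 + 36c - 12cd + 12bc + 49cd + 42d - 14d^2 + 14bd - 63c - 54 + 18d - 18b    [distributive law]
= 61bc + 24b + 14b^2 + 42c^2 - 27c + 37cd + 60d - 14d^2 - 54    [combine like terms]

61bc + 24b + 14b^2 + 42c^2 - 27c + 37cd + 60d - 14d^2 - 54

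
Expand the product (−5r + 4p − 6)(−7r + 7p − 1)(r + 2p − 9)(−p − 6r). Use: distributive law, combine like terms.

(−5r + 4p − 6)(−7r + 7p − 1)(r + 2p − 9)(−p − 6r)
= (35r^2 − 35pr + 5r − 28pr + 28p^2 − 4p + 42r − 42p + 6)(r + 2p − 9)(−p − 6r)    [distributive law]
= (35r^2 − 63pr + 47r + 28p^2 − 46p + 6)(r + 2p − 9)(−p − 6r)    [combine like terms]
= (35r^3 + 70pr^2 − 315r^2 − 63pr^2 − 126p^2r + 567pr + 47r^2 + 94pr − 423r + 28p^2r + 56p^3 − 252p^2 − 46pr − 92p^2 + 414p + 6r + 12p − 54)(−p − 6r)    [distributive law]
= (35r^3 + 7pr^2 − 268r^2 − 98p^2r + 615pr − 417r + 56p^3 − 344p^2 + 426p − 54)(−p − 6r)    [combine like terms]
= −35pr^3 − 210r^4 − 7p^2r^2 − 42pr^3 + 268pr^2 + 1608r^3 + 98p^3r + 588p^2r^2 − 615p^2r − 3690pr^2 + 417pr + 2502r^2 − 56p^4 − 336p^3r + 344p^3 + 2064p^2r − 426p^2 − 2556pr + 54p + 324r    [distributive law]
= −77pr^3 − 210r^4 + 581p^2r^2 − 3422pr^2 + 1608r^3 − 238p^3r + 1449p^2r − 2139pr + 2502r^2 − 56p^4 + 344p^3 − 426p^2 + 54p + 324r    [combine like terms]

−77pr^3 − 210r^4 + 581p^2r^2 − 3422pr^2 + 1608r^3 − 238p^3r + 1449p^2r − 2139pr + 2502r^2 − 56p^4 + 344p^3 − 426p^2 + 54p + 324r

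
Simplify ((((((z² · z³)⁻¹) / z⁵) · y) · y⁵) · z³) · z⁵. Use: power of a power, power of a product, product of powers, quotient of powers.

y⁶z⁻²

((((((z² · z³)⁻¹) / z⁵) · y) · y⁵) · z³) · z⁵
= (((((((z²)⁻¹) · ((z³)⁻¹)) / z⁵) · y) · y⁵) · z³) · z⁵    [power of a product]
= (((((z⁻² · ((z³)⁻¹)) / z⁵) · y) · y⁵) · z³) · z⁵    [power of a power]
= (((((z⁻² · z⁻³) / z⁵) · y) · y⁵) · z³) · z⁵    [power of a power]
= ((((z⁻⁵ / z⁵) · y) · y⁵) · z³) · z⁵    [product of powers]
= (((z⁻¹⁰ · y) · y⁵) · z³) · z⁵    [quotient of powers]
= y⁶z⁻²    [product of powers]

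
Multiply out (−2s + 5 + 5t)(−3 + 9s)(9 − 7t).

459s + 48st − 162s^2 + 126s^2t − 135 − 30t + 105t^2 − 315st^2

(−2s + 5 + 5t)(−3 + 9s)(9 − 7t)
= (6s − 18s^2 − 15 + 45s − 15t + 45st)(9 − 7t)    [distributive law]
= (51s − 18s^2 − 15 − 15t + 45st)(9 − 7t)    [combine like terms]
= 459s − 357st − 162s^2 + 126s^2t − 135 + 105t − 135t + 105t^2 + 405st − 315st^2    [distributive law]
= 459s + 48st − 162s^2 + 126s^2t − 135 − 30t + 105t^2 − 315st^2    [combine like terms]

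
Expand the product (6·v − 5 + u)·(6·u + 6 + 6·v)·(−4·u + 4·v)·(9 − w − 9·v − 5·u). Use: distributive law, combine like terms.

−1560·u^2·v + 144·u^2·v·w + 1176·u^2·v^2 + 936·u^3·v + 1176·u·v^2 − 24·u·v^2·w − 936·u·v^3 − 1560·u·v + 120·u·v·w + 1296·v^2 − 24·v^2·w + 1080·v^3 − 144·v^3·w − 1296·v^4 + 264·u^2 − 96·u^2·w − 696·u^3 + 1080·u − 120·u·w − 1080·v + 120·v·w + 24·u^3·w + 120·u^4

(6·v − 5 + u)·(6·u + 6 + 6·v)·(−4·u + 4·v)·(9 − w − 9·v − 5·u)
= (36·u·v + 36·v + 36·v^2 − 30·u − 30 − 30·v + 6·u^2 + 6·u + 6·u·v)·(−4·u + 4·v)·(9 − w − 9·v − 5·u)    [distributive law]
= (42·u·v + 6·v + 36·v^2 − 24·u − 30 + 6·u^2)·(−4·u + 4·v)·(9 − w − 9·v − 5·u)    [combine like terms]
= (−168·u^2·v + 168·u·v^2 − 24·u·v + 24·v^2 − 144·u·v^2 + 144·v^3 + 96·u^2 − 96·u·v + 120·u − 120·v − 24·u^3 + 24·u^2·v)·(9 − w − 9·v − 5·u)    [distributive law]
= (−144·u^2·v + 24·u·v^2 − 120·u·v + 24·v^2 + 144·v^3 + 96·u^2 + 120·u − 120·v − 24·u^3)·(9 − w − 9·v − 5·u)    [combine like terms]
= −1296·u^2·v + 144·u^2·v·w + 1296·u^2·v^2 + 720·u^3·v + 216·u·v^2 − 24·u·v^2·w − 216·u·v^3 − 120·u^2·v^2 − 1080·u·v + 120·u·v·w + 1080·u·v^2 + 600·u^2·v + 216·v^2 − 24·v^2·w − 216·v^3 − 120·u·v^2 + 1296·v^3 − 144·v^3·w − 1296·v^4 − 720·u·v^3 + 864·u^2 − 96·u^2·w − 864·u^2·v − 480·u^3 + 1080·u − 120·u·w − 1080·u·v − 600·u^2 − 1080·v + 120·v·w + 1080·v^2 + 600·u·v − 216·u^3 + 24·u^3·w + 216·u^3·v + 120·u^4    [distributive law]
= −1560·u^2·v + 144·u^2·v·w + 1176·u^2·v^2 + 936·u^3·v + 1176·u·v^2 − 24·u·v^2·w − 936·u·v^3 − 1560·u·v + 120·u·v·w + 1296·v^2 − 24·v^2·w + 1080·v^3 − 144·v^3·w − 1296·v^4 + 264·u^2 − 96·u^2·w − 696·u^3 + 1080·u − 120·u·w − 1080·v + 120·v·w + 24·u^3·w + 120·u^4    [combine like terms]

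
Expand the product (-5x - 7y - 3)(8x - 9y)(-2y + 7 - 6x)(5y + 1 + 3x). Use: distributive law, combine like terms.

(-5x - 7y - 3)(8x - 9y)(-2y + 7 - 6x)(5y + 1 + 3x)
= (-40x^2 + 45xy - 56xy + 63y^2 - 24x + 27y)(-2y + 7 - 6x)(5y + 1 + 3x)    [distributive law]
= (-40x^2 - 11xy + 63y^2 - 24x + 27y)(-2y + 7 - 6x)(5y + 1 + 3x)    [combine like terms]
= (80x^2y - 280x^2 + 240x^3 + 22xy^2 - 77xy + 66x^2y - 126y^3 + 441y^2 - 378xy^2 + 48xy - 168x + 144x^2 - 54y^2 + 189y - 162xy)(5y + 1 + 3x)    [distributive law]
= (146x^2y - 136x^2 + 240x^3 - 356xy^2 - 191xy - 126y^3 + 387y^2 - 168x + 189y)(5y + 1 + 3x)    [combine like terms]
= 730x^2y^2 + 146x^2y + 438x^3y - 680x^2y - 136x^2 - 408x^3 + 1200x^3y + 240x^3 + 720x^4 - 1780xy^3 - 356xy^2 - 1068x^2y^2 - 955xy^2 - 191xy - 573x^2y - 630y^4 - 126y^3 - 378xy^3 + 1935y^3 + 387y^2 + 1161xy^2 - 840xy - 168x - 504x^2 + 945y^2 + 189y + 567xy    [distributive law]
= -338x^2y^2 - 1107x^2y + 1638x^3y - 640x^2 - 168x^3 + 720x^4 - 2158xy^3 - 150xy^2 - 464xy - 630y^4 + 1809y^3 + 1332y^2 - 168x + 189y    [combine like terms]

-338x^2y^2 - 1107x^2y + 1638x^3y - 640x^2 - 168x^3 + 720x^4 - 2158xy^3 - 150xy^2 - 464xy - 630y^4 + 1809y^3 + 1332y^2 - 168x + 189y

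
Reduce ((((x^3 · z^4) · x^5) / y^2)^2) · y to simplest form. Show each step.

((((x^3 · z^4) · x^5) / y^2)^2) · y
= ((((x^3 · z^4) · x^5)^2) / ((y^2)^2)) · y    [power of a quotient]
= ((((x^3 · z^4)^2) · ((x^5)^2)) / ((y^2)^2)) · y    [power of a product]
= (((((x^3)^2) · ((z^4)^2)) · ((x^5)^2)) / ((y^2)^2)) · y    [power of a product]
= (((x^6 · ((z^4)^2)) · ((x^5)^2)) / ((y^2)^2)) · y    [power of a power]
= (((x^6 · z^8) · ((x^5)^2)) / ((y^2)^2)) · y    [power of a power]
= (((x^6 · z^8) · x^10) / ((y^2)^2)) · y    [power of a power]
= (((x^6 · z^8) · x^10) / y^4) · y    [power of a power]
= x^16·y^(-3)·z^8    [quotient of powers; product of powers]

x^16·y^(-3)·z^8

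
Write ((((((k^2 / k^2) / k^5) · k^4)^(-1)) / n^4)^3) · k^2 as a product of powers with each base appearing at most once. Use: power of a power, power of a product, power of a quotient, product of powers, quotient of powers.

((((((k^2 / k^2) / k^5) · k^4)^(-1)) / n^4)^3) · k^2
= ((((((k^2 / k^2) / k^5) · k^4)^(-1))^3) / ((n^4)^3)) · k^2    [power of a quotient]
= (((((k^2 / k^2) / k^5) · k^4)^(-3)) / ((n^4)^3)) · k^2    [power of a power]
= (((((k^2 / k^2) / k^5)^(-3)) · ((k^4)^(-3))) / ((n^4)^3)) · k^2    [power of a product]
= (((((k^2 / k^2)^(-3)) / ((k^5)^(-3))) · ((k^4)^(-3))) / ((n^4)^3)) · k^2    [power of a quotient]
= ((((((k^2)^(-3)) / ((k^2)^(-3))) / ((k^5)^(-3))) · ((k^4)^(-3))) / ((n^4)^3)) · k^2    [power of a quotient]
= ((((k^(-6) / ((k^2)^(-3))) / ((k^5)^(-3))) · ((k^4)^(-3))) / ((n^4)^3)) · k^2    [power of a power]
= ((((k^(-6) / k^(-6)) / ((k^5)^(-3))) · ((k^4)^(-3))) / ((n^4)^3)) · k^2    [power of a power]
= (((k^0 / ((k^5)^(-3))) · ((k^4)^(-3))) / ((n^4)^3)) · k^2    [quotient of powers]
= (((k^0 / k^(-15)) · ((k^4)^(-3))) / ((n^4)^3)) · k^2    [power of a power]
= ((k^15 · ((k^4)^(-3))) / ((n^4)^3)) · k^2    [quotient of powers]
= ((k^15 · k^(-12)) / ((n^4)^3)) · k^2    [power of a power]
= (k^3 / ((n^4)^3)) · k^2    [product of powers]
= (k^3 / n^12) · k^2    [power of a power]
= k^5n^(-12)    [quotient of powers; product of powers]

k^5n^(-12)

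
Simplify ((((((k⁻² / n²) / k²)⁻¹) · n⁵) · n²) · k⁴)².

((((((k⁻² / n²) / k²)⁻¹) · n⁵) · n²) · k⁴)²
= ((((((k⁻² / n²) / k²)⁻¹) · n⁵) · n²)²) · ((k⁴)²)    [power of a product]
= ((((((k⁻² / n²) / k²)⁻¹) · n⁵)²) · ((n²)²)) · ((k⁴)²)    [power of a product]
= ((((((k⁻² / n²) / k²)⁻¹)²) · ((n⁵)²)) · ((n²)²)) · ((k⁴)²)    [power of a product]
= (((((k⁻² / n²) / k²)⁻²) · ((n⁵)²)) · ((n²)²)) · ((k⁴)²)    [power of a power]
= (((((k⁻² / n²)⁻²) / ((k²)⁻²)) · ((n⁵)²)) · ((n²)²)) · ((k⁴)²)    [power of a quotient]
= ((((((k⁻²)⁻²) / ((n²)⁻²)) / ((k²)⁻²)) · ((n⁵)²)) · ((n²)²)) · ((k⁴)²)    [power of a quotient]
= ((((k⁴ / ((n²)⁻²)) / ((k²)⁻²)) · ((n⁵)²)) · ((n²)²)) · ((k⁴)²)    [power of a power]
= ((((k⁴ / n⁻⁴) / ((k²)⁻²)) · ((n⁵)²)) · ((n²)²)) · ((k⁴)²)    [power of a power]
= ((((k⁴ / n⁻⁴) / k⁻⁴) · ((n⁵)²)) · ((n²)²)) · ((k⁴)²)    [power of a power]
= ((((k⁴ / n⁻⁴) / k⁻⁴) · n¹⁰) · ((n²)²)) · ((k⁴)²)    [power of a power]
= ((((k⁴ / n⁻⁴) / k⁻⁴) · n¹⁰) · n⁴) · ((k⁴)²)    [power of a power]
= ((((k⁴ / n⁻⁴) / k⁻⁴) · n¹⁰) · n⁴) · k⁸    [power of a power]
= k¹⁶n¹⁸    [quotient of powers; product of powers]

k¹⁶n¹⁸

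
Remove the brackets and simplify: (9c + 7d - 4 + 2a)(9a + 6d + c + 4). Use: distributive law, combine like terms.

83ac + 61cd + 9c^2 + 32c + 75ad + 42d^2 + 4d - 28a - 16 + 18a^2

(9c + 7d - 4 + 2a)(9a + 6d + c + 4)
= 81ac + 54cd + 9c^2 + 36c + 63ad + 42d^2 + 7cd + 28d - 36a - 24d - 4c - 16 + 18a^2 + 12ad + 2ac + 8a    [distributive law]
= 83ac + 61cd + 9c^2 + 32c + 75ad + 42d^2 + 4d - 28a - 16 + 18a^2    [combine like terms]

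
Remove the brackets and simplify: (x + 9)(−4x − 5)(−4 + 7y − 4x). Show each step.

(x + 9)(−4x − 5)(−4 + 7y − 4x)
= (−4x² − 5x − 36x − 45)(−4 + 7y − 4x)    [distributive law]
= (−4x² − 41x − 45)(−4 + 7y − 4x)    [combine like terms]
= 16x² − 28x²y + 16x³ + 164x − 287xy + 164x² + 180 − 315y + 180x    [distributive law]
= 180x² − 28x²y + 16x³ + 344x − 287xy + 180 − 315y    [combine like terms]

180x² − 28x²y + 16x³ + 344x − 287xy + 180 − 315y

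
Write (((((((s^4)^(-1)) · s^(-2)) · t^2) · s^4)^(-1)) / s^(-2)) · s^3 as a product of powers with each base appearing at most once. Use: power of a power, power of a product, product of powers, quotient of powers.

(((((((s^4)^(-1)) · s^(-2)) · t^2) · s^4)^(-1)) / s^(-2)) · s^3
= (((((((s^4)^(-1)) · s^(-2)) · t^2)^(-1)) · ((s^4)^(-1))) / s^(-2)) · s^3    [power of a product]
= (((((((s^4)^(-1)) · s^(-2))^(-1)) · ((t^2)^(-1))) · ((s^4)^(-1))) / s^(-2)) · s^3    [power of a product]
= (((((((s^4)^(-1))^(-1)) · ((s^(-2))^(-1))) · ((t^2)^(-1))) · ((s^4)^(-1))) / s^(-2)) · s^3    [power of a product]
= ((((((s^4)^1) · ((s^(-2))^(-1))) · ((t^2)^(-1))) · ((s^4)^(-1))) / s^(-2)) · s^3    [power of a power]
= ((((s^4 · ((s^(-2))^(-1))) · ((t^2)^(-1))) · ((s^4)^(-1))) / s^(-2)) · s^3    [power of a power]
= ((((s^4 · s^2) · ((t^2)^(-1))) · ((s^4)^(-1))) / s^(-2)) · s^3    [power of a power]
= (((s^6 · ((t^2)^(-1))) · ((s^4)^(-1))) / s^(-2)) · s^3    [product of powers]
= (((s^6 · t^(-2)) · ((s^4)^(-1))) / s^(-2)) · s^3    [power of a power]
= (((s^6 · t^(-2)) · s^(-4)) / s^(-2)) · s^3    [power of a power]
= s^7·t^(-2)    [quotient of powers; product of powers]

s^7·t^(-2)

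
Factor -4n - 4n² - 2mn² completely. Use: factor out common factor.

2n(-2 - 2n - mn)

-4n - 4n² - 2mn²
= 2(-2n - 2n² - mn²)    [factor out 2]
= 2n(-2 - 2n - mn)    [factor out n]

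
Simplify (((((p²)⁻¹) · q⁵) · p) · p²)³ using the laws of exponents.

(((((p²)⁻¹) · q⁵) · p) · p²)³
= (((((p²)⁻¹) · q⁵) · p)³) · ((p²)³)    [power of a product]
= (((((p²)⁻¹) · q⁵)³) · (p³)) · ((p²)³)    [power of a product]
= (((((p²)⁻¹)³) · ((q⁵)³)) · (p³)) · ((p²)³)    [power of a product]
= ((((p²)⁻³) · ((q⁵)³)) · (p³)) · ((p²)³)    [power of a power]
= ((p⁻⁶ · ((q⁵)³)) · (p³)) · ((p²)³)    [power of a power]
= ((p⁻⁶ · q¹⁵) · (p³)) · ((p²)³)    [power of a power]
= ((p⁻⁶ · q¹⁵) · p³) · p⁶    [power of a power]
= p³q¹⁵    [product of powers]

p³q¹⁵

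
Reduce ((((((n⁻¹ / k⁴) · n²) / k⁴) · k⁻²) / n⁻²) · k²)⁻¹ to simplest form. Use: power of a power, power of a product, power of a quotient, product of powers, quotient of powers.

k⁸n⁻³

((((((n⁻¹ / k⁴) · n²) / k⁴) · k⁻²) / n⁻²) · k²)⁻¹
= ((((((n⁻¹ / k⁴) · n²) / k⁴) · k⁻²) / n⁻²)⁻¹) · ((k²)⁻¹)    [power of a product]
= ((((((n⁻¹ / k⁴) · n²) / k⁴) · k⁻²)⁻¹) / ((n⁻²)⁻¹)) · ((k²)⁻¹)    [power of a quotient]
= ((((((n⁻¹ / k⁴) · n²) / k⁴)⁻¹) · ((k⁻²)⁻¹)) / ((n⁻²)⁻¹)) · ((k²)⁻¹)    [power of a product]
= ((((((n⁻¹ / k⁴) · n²)⁻¹) / ((k⁴)⁻¹)) · ((k⁻²)⁻¹)) / ((n⁻²)⁻¹)) · ((k²)⁻¹)    [power of a quotient]
= ((((((n⁻¹ / k⁴)⁻¹) · ((n²)⁻¹)) / ((k⁴)⁻¹)) · ((k⁻²)⁻¹)) / ((n⁻²)⁻¹)) · ((k²)⁻¹)    [power of a product]
= (((((((n⁻¹)⁻¹) / ((k⁴)⁻¹)) · ((n²)⁻¹)) / ((k⁴)⁻¹)) · ((k⁻²)⁻¹)) / ((n⁻²)⁻¹)) · ((k²)⁻¹)    [power of a quotient]
= (((((n / ((k⁴)⁻¹)) · ((n²)⁻¹)) / ((k⁴)⁻¹)) · ((k⁻²)⁻¹)) / ((n⁻²)⁻¹)) · ((k²)⁻¹)    [power of a power]
= (((((n / k⁻⁴) · ((n²)⁻¹)) / ((k⁴)⁻¹)) · ((k⁻²)⁻¹)) / ((n⁻²)⁻¹)) · ((k²)⁻¹)    [power of a power]
= (((((n / k⁻⁴) · n⁻²) / ((k⁴)⁻¹)) · ((k⁻²)⁻¹)) / ((n⁻²)⁻¹)) · ((k²)⁻¹)    [power of a power]
= (((((n / k⁻⁴) · n⁻²) / k⁻⁴) · ((k⁻²)⁻¹)) / ((n⁻²)⁻¹)) · ((k²)⁻¹)    [power of a power]
= (((((n / k⁻⁴) · n⁻²) / k⁻⁴) · k²) / ((n⁻²)⁻¹)) · ((k²)⁻¹)    [power of a power]
= (((((n / k⁻⁴) · n⁻²) / k⁻⁴) · k²) / n²) · ((k²)⁻¹)    [power of a power]
= (((((n / k⁻⁴) · n⁻²) / k⁻⁴) · k²) / n²) · k⁻²    [power of a power]
= k⁸n⁻³    [quotient of powers; product of powers]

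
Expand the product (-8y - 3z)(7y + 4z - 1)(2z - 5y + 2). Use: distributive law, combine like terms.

(-8y - 3z)(7y + 4z - 1)(2z - 5y + 2)
= (-56y^2 - 32yz + 8y - 21yz - 12z^2 + 3z)(2z - 5y + 2)    [distributive law]
= (-56y^2 - 53yz + 8y - 12z^2 + 3z)(2z - 5y + 2)    [combine like terms]
= -112y^2z + 280y^3 - 112y^2 - 106yz^2 + 265y^2z - 106yz + 16yz - 40y^2 + 16y - 24z^3 + 60yz^2 - 24z^2 + 6z^2 - 15yz + 6z    [distributive law]
= 153y^2z + 280y^3 - 152y^2 - 46yz^2 - 105yz + 16y - 24z^3 - 18z^2 + 6z    [combine like terms]

153y^2z + 280y^3 - 152y^2 - 46yz^2 - 105yz + 16y - 24z^3 - 18z^2 + 6z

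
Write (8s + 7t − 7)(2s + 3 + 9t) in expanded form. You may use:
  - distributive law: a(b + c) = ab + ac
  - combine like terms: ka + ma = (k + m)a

(8s + 7t − 7)(2s + 3 + 9t)
= 16s^2 + 24s + 72st + 14st + 21t + 63t^2 − 14s − 21 − 63t    [distributive law]
= 16s^2 + 10s + 86st − 42t + 63t^2 − 21    [combine like terms]

16s^2 + 10s + 86st − 42t + 63t^2 − 21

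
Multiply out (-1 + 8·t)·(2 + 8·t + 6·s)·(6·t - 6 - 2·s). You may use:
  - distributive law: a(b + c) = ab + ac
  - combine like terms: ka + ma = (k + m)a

-60·t + 12 + 40·s - 336·t^2 - 340·s·t + 12·s^2 + 384·t^3 + 160·s·t^2 - 96·s^2·t

(-1 + 8·t)·(2 + 8·t + 6·s)·(6·t - 6 - 2·s)
= (-2 - 8·t - 6·s + 16·t + 64·t^2 + 48·s·t)·(6·t - 6 - 2·s)    [distributive law]
= (-2 + 8·t - 6·s + 64·t^2 + 48·s·t)·(6·t - 6 - 2·s)    [combine like terms]
= -12·t + 12 + 4·s + 48·t^2 - 48·t - 16·s·t - 36·s·t + 36·s + 12·s^2 + 384·t^3 - 384·t^2 - 128·s·t^2 + 288·s·t^2 - 288·s·t - 96·s^2·t    [distributive law]
= -60·t + 12 + 40·s - 336·t^2 - 340·s·t + 12·s^2 + 384·t^3 + 160·s·t^2 - 96·s^2·t    [combine like terms]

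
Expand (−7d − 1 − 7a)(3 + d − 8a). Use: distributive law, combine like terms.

−22d − 7d^2 + 49ad − 3 − 13a + 56a^2

(−7d − 1 − 7a)(3 + d − 8a)
= −21d − 7d^2 + 56ad − 3 − d + 8a − 21a − 7ad + 56a^2    [distributive law]
= −22d − 7d^2 + 49ad − 3 − 13a + 56a^2    [combine like terms]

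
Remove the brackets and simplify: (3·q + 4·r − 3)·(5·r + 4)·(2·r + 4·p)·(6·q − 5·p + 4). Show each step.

(3·q + 4·r − 3)·(5·r + 4)·(2·r + 4·p)·(6·q − 5·p + 4)
= (15·q·r + 12·q + 20·r^2 + 16·r − 15·r − 12)·(2·r + 4·p)·(6·q − 5·p + 4)    [distributive law]
= (15·q·r + 12·q + 20·r^2 + r − 12)·(2·r + 4·p)·(6·q − 5·p + 4)    [combine like terms]
= (30·q·r^2 + 60·p·q·r + 24·q·r + 48·p·q + 40·r^3 + 80·p·r^2 + 2·r^2 + 4·p·r − 24·r − 48·p)·(6·q − 5·p + 4)    [distributive law]
= 180·q^2·r^2 − 150·p·q·r^2 + 120·q·r^2 + 360·p·q^2·r − 300·p^2·q·r + 240·p·q·r + 144·q^2·r − 120·p·q·r + 96·q·r + 288·p·q^2 − 240·p^2·q + 192·p·q + 240·q·r^3 − 200·p·r^3 + 160·r^3 + 480·p·q·r^2 − 400·p^2·r^2 + 320·p·r^2 + 12·q·r^2 − 10·p·r^2 + 8·r^2 + 24·p·q·r − 20·p^2·r + 16·p·r − 144·q·r + 120·p·r − 96·r − 288·p·q + 240·p^2 − 192·p    [distributive law]
= 180·q^2·r^2 + 330·p·q·r^2 + 132·q·r^2 + 360·p·q^2·r − 300·p^2·q·r + 144·p·q·r + 144·q^2·r − 48·q·r + 288·p·q^2 − 240·p^2·q − 96·p·q + 240·q·r^3 − 200·p·r^3 + 160·r^3 − 400·p^2·r^2 + 310·p·r^2 + 8·r^2 − 20·p^2·r + 136·p·r − 96·r + 240·p^2 − 192·p    [combine like terms]

180·q^2·r^2 + 330·p·q·r^2 + 132·q·r^2 + 360·p·q^2·r − 300·p^2·q·r + 144·p·q·r + 144·q^2·r − 48·q·r + 288·p·q^2 − 240·p^2·q − 96·p·q + 240·q·r^3 − 200·p·r^3 + 160·r^3 − 400·p^2·r^2 + 310·p·r^2 + 8·r^2 − 20·p^2·r + 136·p·r − 96·r + 240·p^2 − 192·p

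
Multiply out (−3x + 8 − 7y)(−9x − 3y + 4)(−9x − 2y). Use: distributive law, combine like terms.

−243x³ − 702x²y − 333xy² + 756x² + 636xy + 104y² − 288x − 64y − 42y³

(−3x + 8 − 7y)(−9x − 3y + 4)(−9x − 2y)
= (27x² + 9xy − 12x − 72x − 24y + 32 + 63xy + 21y² − 28y)(−9x − 2y)    [distributive law]
= (27x² + 72xy − 84x − 52y + 32 + 21y²)(−9x − 2y)    [combine like terms]
= −243x³ − 54x²y − 648x²y − 144xy² + 756x² + 168xy + 468xy + 104y² − 288x − 64y − 189xy² − 42y³    [distributive law]
= −243x³ − 702x²y − 333xy² + 756x² + 636xy + 104y² − 288x − 64y − 42y³    [combine like terms]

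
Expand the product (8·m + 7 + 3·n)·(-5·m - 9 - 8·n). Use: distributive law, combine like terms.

-40·m^2 - 107·m - 79·m·n - 63 - 83·n - 24·n^2

(8·m + 7 + 3·n)·(-5·m - 9 - 8·n)
= -40·m^2 - 72·m - 64·m·n - 35·m - 63 - 56·n - 15·m·n - 27·n - 24·n^2    [distributive law]
= -40·m^2 - 107·m - 79·m·n - 63 - 83·n - 24·n^2    [combine like terms]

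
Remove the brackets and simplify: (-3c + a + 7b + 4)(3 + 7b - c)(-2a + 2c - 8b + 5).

(-3c + a + 7b + 4)(3 + 7b - c)(-2a + 2c - 8b + 5)
= (-9c - 21bc + 3c² + 3a + 7ab - ac + 21b + 49b² - 7bc + 12 + 28b - 4c)(-2a + 2c - 8b + 5)    [distributive law]
= (-13c - 28bc + 3c² + 3a + 7ab - ac + 49b + 49b² + 12)(-2a + 2c - 8b + 5)    [combine like terms]
= 26ac - 26c² + 104bc - 65c + 56abc - 56bc² + 224b²c - 140bc - 6ac² + 6c³ - 24bc² + 15c² - 6a² + 6ac - 24ab + 15a - 14a²b + 14abc - 56ab² + 35ab + 2a²c - 2ac² + 8abc - 5ac - 98ab + 98bc - 392b² + 245b - 98ab² + 98b²c - 392b³ + 245b² - 24a + 24c - 96b + 60    [distributive law]
= 27ac - 11c² + 62bc - 41c + 78abc - 80bc² + 322b²c - 8ac² + 6c³ - 6a² - 87ab - 9a - 14a²b - 154ab² + 2a²c - 147b² + 149b - 392b³ + 60    [combine like terms]

27ac - 11c² + 62bc - 41c + 78abc - 80bc² + 322b²c - 8ac² + 6c³ - 6a² - 87ab - 9a - 14a²b - 154ab² + 2a²c - 147b² + 149b - 392b³ + 60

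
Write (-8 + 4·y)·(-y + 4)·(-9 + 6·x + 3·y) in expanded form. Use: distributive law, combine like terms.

(-8 + 4·y)·(-y + 4)·(-9 + 6·x + 3·y)
= (8·y - 32 - 4·y^2 + 16·y)·(-9 + 6·x + 3·y)    [distributive law]
= (24·y - 32 - 4·y^2)·(-9 + 6·x + 3·y)    [combine like terms]
= -216·y + 144·x·y + 72·y^2 + 288 - 192·x - 96·y + 36·y^2 - 24·x·y^2 - 12·y^3    [distributive law]
= -312·y + 144·x·y + 108·y^2 + 288 - 192·x - 24·x·y^2 - 12·y^3    [combine like terms]

-312·y + 144·x·y + 108·y^2 + 288 - 192·x - 24·x·y^2 - 12·y^3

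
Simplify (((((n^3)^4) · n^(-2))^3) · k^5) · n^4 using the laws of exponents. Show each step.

(((((n^3)^4) · n^(-2))^3) · k^5) · n^4
= (((((n^3)^4)^3) · ((n^(-2))^3)) · k^5) · n^4    [power of a product]
= ((((n^3)^12) · ((n^(-2))^3)) · k^5) · n^4    [power of a power]
= (((n^36) · ((n^(-2))^3)) · k^5) · n^4    [power of a power]
= ((n^36 · n^(-6)) · k^5) · n^4    [power of a power]
= (n^30 · k^5) · n^4    [product of powers]
= k^5n^34    [product of powers]

k^5n^34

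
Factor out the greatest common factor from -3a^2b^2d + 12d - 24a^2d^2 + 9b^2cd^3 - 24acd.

-3a^2b^2d + 12d - 24a^2d^2 + 9b^2cd^3 - 24acd
= 3(-a^2b^2d + 4d - 8a^2d^2 + 3b^2cd^3 - 8acd)    [factor out 3]
= 3d(-a^2b^2 + 4 - 8a^2d + 3b^2cd^2 - 8ac)    [factor out d]

3d(-a^2b^2 + 4 - 8a^2d + 3b^2cd^2 - 8ac)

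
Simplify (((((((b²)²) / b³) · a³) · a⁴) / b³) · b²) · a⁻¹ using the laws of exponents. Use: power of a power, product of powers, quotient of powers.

(((((((b²)²) / b³) · a³) · a⁴) / b³) · b²) · a⁻¹
= (((((b⁴ / b³) · a³) · a⁴) / b³) · b²) · a⁻¹    [power of a power]
= ((((b · a³) · a⁴) / b³) · b²) · a⁻¹    [quotient of powers]
= a⁶    [quotient of powers; product of powers]

a⁶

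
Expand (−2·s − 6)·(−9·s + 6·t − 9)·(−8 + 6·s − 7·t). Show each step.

(−2·s − 6)·(−9·s + 6·t − 9)·(−8 + 6·s − 7·t)
= (18·s² − 12·s·t + 18·s + 54·s − 36·t + 54)·(−8 + 6·s − 7·t)    [distributive law]
= (18·s² − 12·s·t + 72·s − 36·t + 54)·(−8 + 6·s − 7·t)    [combine like terms]
= −144·s² + 108·s³ − 126·s²·t + 96·s·t − 72·s²·t + 84·s·t² − 576·s + 432·s² − 504·s·t + 288·t − 216·s·t + 252·t² − 432 + 324·s − 378·t    [distributive law]
= 288·s² + 108·s³ − 198·s²·t − 624·s·t + 84·s·t² − 252·s − 90·t + 252·t² − 432    [combine like terms]

288·s² + 108·s³ − 198·s²·t − 624·s·t + 84·s·t² − 252·s − 90·t + 252·t² − 432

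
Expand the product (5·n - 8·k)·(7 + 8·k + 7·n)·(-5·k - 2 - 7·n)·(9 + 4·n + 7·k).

(5·n - 8·k)·(7 + 8·k + 7·n)·(-5·k - 2 - 7·n)·(9 + 4·n + 7·k)
= (35·n + 40·k·n + 35·n^2 - 56·k - 64·k^2 - 56·k·n)·(-5·k - 2 - 7·n)·(9 + 4·n + 7·k)    [distributive law]
= (35·n - 16·k·n + 35·n^2 - 56·k - 64·k^2)·(-5·k - 2 - 7·n)·(9 + 4·n + 7·k)    [combine like terms]
= (-175·k·n - 70·n - 245·n^2 + 80·k^2·n + 32·k·n + 112·k·n^2 - 175·k·n^2 - 70·n^2 - 245·n^3 + 280·k^2 + 112·k + 392·k·n + 320·k^3 + 128·k^2 + 448·k^2·n)·(9 + 4·n + 7·k)    [distributive law]
= (249·k·n - 70·n - 315·n^2 + 528·k^2·n - 63·k·n^2 - 245·n^3 + 408·k^2 + 112·k + 320·k^3)·(9 + 4·n + 7·k)    [combine like terms]
= 2241·k·n + 996·k·n^2 + 1743·k^2·n - 630·n - 280·n^2 - 490·k·n - 2835·n^2 - 1260·n^3 - 2205·k·n^2 + 4752·k^2·n + 2112·k^2·n^2 + 3696·k^3·n - 567·k·n^2 - 252·k·n^3 - 441·k^2·n^2 - 2205·n^3 - 980·n^4 - 1715·k·n^3 + 3672·k^2 + 1632·k^2·n + 2856·k^3 + 1008·k + 448·k·n + 784·k^2 + 2880·k^3 + 1280·k^3·n + 2240·k^4    [distributive law]
= 2199·k·n - 1776·k·n^2 + 8127·k^2·n - 630·n - 3115·n^2 - 3465·n^3 + 1671·k^2·n^2 + 4976·k^3·n - 1967·k·n^3 - 980·n^4 + 4456·k^2 + 5736·k^3 + 1008·k + 2240·k^4    [combine like terms]

2199·k·n - 1776·k·n^2 + 8127·k^2·n - 630·n - 3115·n^2 - 3465·n^3 + 1671·k^2·n^2 + 4976·k^3·n - 1967·k·n^3 - 980·n^4 + 4456·k^2 + 5736·k^3 + 1008·k + 2240·k^4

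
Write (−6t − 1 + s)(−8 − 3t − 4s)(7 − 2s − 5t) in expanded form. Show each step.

317t + 65st − 129t^2 − 141st^2 − 90t^3 − 22s^2t + 56 − 44s − 20s^2 + 8s^3

(−6t − 1 + s)(−8 − 3t − 4s)(7 − 2s − 5t)
= (48t + 18t^2 + 24st + 8 + 3t + 4s − 8s − 3st − 4s^2)(7 − 2s − 5t)    [distributive law]
= (51t + 18t^2 + 21st + 8 − 4s − 4s^2)(7 − 2s − 5t)    [combine like terms]
= 357t − 102st − 255t^2 + 126t^2 − 36st^2 − 90t^3 + 147st − 42s^2t − 105st^2 + 56 − 16s − 40t − 28s + 8s^2 + 20st − 28s^2 + 8s^3 + 20s^2t    [distributive law]
= 317t + 65st − 129t^2 − 141st^2 − 90t^3 − 22s^2t + 56 − 44s − 20s^2 + 8s^3    [combine like terms]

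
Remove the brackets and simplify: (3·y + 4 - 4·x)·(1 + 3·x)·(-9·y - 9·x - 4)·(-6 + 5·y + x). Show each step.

(3·y + 4 - 4·x)·(1 + 3·x)·(-9·y - 9·x - 4)·(-6 + 5·y + x)
= (3·y + 9·x·y + 4 + 12·x - 4·x - 12·x^2)·(-9·y - 9·x - 4)·(-6 + 5·y + x)    [distributive law]
= (3·y + 9·x·y + 4 + 8·x - 12·x^2)·(-9·y - 9·x - 4)·(-6 + 5·y + x)    [combine like terms]
= (-27·y^2 - 27·x·y - 12·y - 81·x·y^2 - 81·x^2·y - 36·x·y - 36·y - 36·x - 16 - 72·x·y - 72·x^2 - 32·x + 108·x^2·y + 108·x^3 + 48·x^2)·(-6 + 5·y + x)    [distributive law]
= (-27·y^2 - 135·x·y - 48·y - 81·x·y^2 + 27·x^2·y - 68·x - 16 - 24·x^2 + 108·x^3)·(-6 + 5·y + x)    [combine like terms]
= 162·y^2 - 135·y^3 - 27·x·y^2 + 810·x·y - 675·x·y^2 - 135·x^2·y + 288·y - 240·y^2 - 48·x·y + 486·x·y^2 - 405·x·y^3 - 81·x^2·y^2 - 162·x^2·y + 135·x^2·y^2 + 27·x^3·y + 408·x - 340·x·y - 68·x^2 + 96 - 80·y - 16·x + 144·x^2 - 120·x^2·y - 24·x^3 - 648·x^3 + 540·x^3·y + 108·x^4    [distributive law]
= -78·y^2 - 135·y^3 - 216·x·y^2 + 422·x·y - 417·x^2·y + 208·y - 405·x·y^3 + 54·x^2·y^2 + 567·x^3·y + 392·x + 76·x^2 + 96 - 672·x^3 + 108·x^4    [combine like terms]

-78·y^2 - 135·y^3 - 216·x·y^2 + 422·x·y - 417·x^2·y + 208·y - 405·x·y^3 + 54·x^2·y^2 + 567·x^3·y + 392·x + 76·x^2 + 96 - 672·x^3 + 108·x^4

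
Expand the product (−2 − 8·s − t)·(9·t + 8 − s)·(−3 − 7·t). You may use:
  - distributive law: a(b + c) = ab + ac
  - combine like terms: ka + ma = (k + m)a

(−2 − 8·s − t)·(9·t + 8 − s)·(−3 − 7·t)
= (−18·t − 16 + 2·s − 72·s·t − 64·s + 8·s^2 − 9·t^2 − 8·t + s·t)·(−3 − 7·t)    [distributive law]
= (−26·t − 16 − 62·s − 71·s·t + 8·s^2 − 9·t^2)·(−3 − 7·t)    [combine like terms]
= 78·t + 182·t^2 + 48 + 112·t + 186·s + 434·s·t + 213·s·t + 497·s·t^2 − 24·s^2 − 56·s^2·t + 27·t^2 + 63·t^3    [distributive law]
= 190·t + 209·t^2 + 48 + 186·s + 647·s·t + 497·s·t^2 − 24·s^2 − 56·s^2·t + 63·t^3    [combine like terms]

190·t + 209·t^2 + 48 + 186·s + 647·s·t + 497·s·t^2 − 24·s^2 − 56·s^2·t + 63·t^3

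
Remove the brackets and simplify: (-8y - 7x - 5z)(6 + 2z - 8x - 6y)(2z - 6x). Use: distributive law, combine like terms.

-96yz + 288xy + 28yz^2 + 128xyz - 636x^2y + 96y^2z - 288xy^2 + 96xz + 252x^2 + 112xz^2 - 44x^2z - 336x^3 - 60z^2 - 20z^3

(-8y - 7x - 5z)(6 + 2z - 8x - 6y)(2z - 6x)
= (-48y - 16yz + 64xy + 48y^2 - 42x - 14xz + 56x^2 + 42xy - 30z - 10z^2 + 40xz + 30yz)(2z - 6x)    [distributive law]
= (-48y + 14yz + 106xy + 48y^2 - 42x + 26xz + 56x^2 - 30z - 10z^2)(2z - 6x)    [combine like terms]
= -96yz + 288xy + 28yz^2 - 84xyz + 212xyz - 636x^2y + 96y^2z - 288xy^2 - 84xz + 252x^2 + 52xz^2 - 156x^2z + 112x^2z - 336x^3 - 60z^2 + 180xz - 20z^3 + 60xz^2    [distributive law]
= -96yz + 288xy + 28yz^2 + 128xyz - 636x^2y + 96y^2z - 288xy^2 + 96xz + 252x^2 + 112xz^2 - 44x^2z - 336x^3 - 60z^2 - 20z^3    [combine like terms]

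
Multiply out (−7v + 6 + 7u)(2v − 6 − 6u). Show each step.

(−7v + 6 + 7u)(2v − 6 − 6u)
= −14v² + 42v + 42uv + 12v − 36 − 36u + 14uv − 42u − 42u²    [distributive law]
= −14v² + 54v + 56uv − 36 − 78u − 42u²    [combine like terms]

−14v² + 54v + 56uv − 36 − 78u − 42u²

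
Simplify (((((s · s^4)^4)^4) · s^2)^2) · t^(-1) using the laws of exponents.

(((((s · s^4)^4)^4) · s^2)^2) · t^(-1)
= (((((s · s^4)^4)^4)^2) · ((s^2)^2)) · t^(-1)    [power of a product]
= ((((s · s^4)^4)^8) · ((s^2)^2)) · t^(-1)    [power of a power]
= (((s · s^4)^32) · ((s^2)^2)) · t^(-1)    [power of a power]
= (((s^32) · ((s^4)^32)) · ((s^2)^2)) · t^(-1)    [power of a product]
= ((s^32 · s^128) · ((s^2)^2)) · t^(-1)    [power of a power]
= (s^160 · ((s^2)^2)) · t^(-1)    [product of powers]
= (s^160 · s^4) · t^(-1)    [power of a power]
= s^164 · t^(-1)    [product of powers]
= s^164t^(-1)    [rearrange]

s^164t^(-1)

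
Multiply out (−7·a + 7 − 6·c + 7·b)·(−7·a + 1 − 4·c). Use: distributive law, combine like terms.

49·a^2 − 56·a + 70·a·c + 7 − 34·c + 24·c^2 − 49·a·b + 7·b − 28·b·c

(−7·a + 7 − 6·c + 7·b)·(−7·a + 1 − 4·c)
= 49·a^2 − 7·a + 28·a·c − 49·a + 7 − 28·c + 42·a·c − 6·c + 24·c^2 − 49·a·b + 7·b − 28·b·c    [distributive law]
= 49·a^2 − 56·a + 70·a·c + 7 − 34·c + 24·c^2 − 49·a·b + 7·b − 28·b·c    [combine like terms]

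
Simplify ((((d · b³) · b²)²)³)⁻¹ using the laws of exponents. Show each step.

b⁻³⁰d⁻⁶

((((d · b³) · b²)²)³)⁻¹
= (((d · b³) · b²)²)⁻³    [power of a power]
= ((d · b³) · b²)⁻⁶    [power of a power]
= ((d · b³)⁻⁶) · ((b²)⁻⁶)    [power of a product]
= ((d⁻⁶) · ((b³)⁻⁶)) · ((b²)⁻⁶)    [power of a product]
= (d⁻⁶ · b⁻¹⁸) · ((b²)⁻⁶)    [power of a power]
= (d⁻⁶ · b⁻¹⁸) · b⁻¹²    [power of a power]
= b⁻³⁰d⁻⁶    [product of powers]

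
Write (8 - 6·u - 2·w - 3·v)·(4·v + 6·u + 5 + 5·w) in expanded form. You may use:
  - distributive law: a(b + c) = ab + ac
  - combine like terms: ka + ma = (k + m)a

17·v + 18·u + 40 + 30·w - 42·u·v - 36·u^2 - 42·u·w - 23·v·w - 10·w^2 - 12·v^2

(8 - 6·u - 2·w - 3·v)·(4·v + 6·u + 5 + 5·w)
= 32·v + 48·u + 40 + 40·w - 24·u·v - 36·u^2 - 30·u - 30·u·w - 8·v·w - 12·u·w - 10·w - 10·w^2 - 12·v^2 - 18·u·v - 15·v - 15·v·w    [distributive law]
= 17·v + 18·u + 40 + 30·w - 42·u·v - 36·u^2 - 42·u·w - 23·v·w - 10·w^2 - 12·v^2    [combine like terms]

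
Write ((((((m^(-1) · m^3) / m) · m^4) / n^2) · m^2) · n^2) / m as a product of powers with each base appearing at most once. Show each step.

m^6

((((((m^(-1) · m^3) / m) · m^4) / n^2) · m^2) · n^2) / m
= (((((m^2 / m) · m^4) / n^2) · m^2) · n^2) / m    [product of powers]
= ((((m · m^4) / n^2) · m^2) · n^2) / m    [quotient of powers]
= (((m^5 / n^2) · m^2) · n^2) / m    [product of powers]
= m^6    [quotient of powers; product of powers]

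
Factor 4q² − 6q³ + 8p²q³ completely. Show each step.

2q²(2 − 3q + 4p²q)

4q² − 6q³ + 8p²q³
= 2(2q² − 3q³ + 4p²q³)    [factor out 2]
= 2q²(2 − 3q + 4p²q)    [factor out q²]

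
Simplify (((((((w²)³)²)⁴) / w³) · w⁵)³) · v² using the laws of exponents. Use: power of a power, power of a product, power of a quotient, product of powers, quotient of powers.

(((((((w²)³)²)⁴) / w³) · w⁵)³) · v²
= (((((((w²)³)²)⁴) / w³)³) · ((w⁵)³)) · v²    [power of a product]
= (((((((w²)³)²)⁴)³) / ((w³)³)) · ((w⁵)³)) · v²    [power of a quotient]
= ((((((w²)³)²)¹²) / ((w³)³)) · ((w⁵)³)) · v²    [power of a power]
= (((((w²)³)²⁴) / ((w³)³)) · ((w⁵)³)) · v²    [power of a power]
= ((((w²)⁷²) / ((w³)³)) · ((w⁵)³)) · v²    [power of a power]
= ((w¹⁴⁴ / ((w³)³)) · ((w⁵)³)) · v²    [power of a power]
= ((w¹⁴⁴ / w⁹) · ((w⁵)³)) · v²    [power of a power]
= (w¹³⁵ · ((w⁵)³)) · v²    [quotient of powers]
= (w¹³⁵ · w¹⁵) · v²    [power of a power]
= w¹⁵⁰ · v²    [product of powers]
= v²w¹⁵⁰    [rearrange]

v²w¹⁵⁰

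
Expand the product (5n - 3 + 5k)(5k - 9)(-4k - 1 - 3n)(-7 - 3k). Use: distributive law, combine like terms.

(5n - 3 + 5k)(5k - 9)(-4k - 1 - 3n)(-7 - 3k)
= (25kn - 45n - 15k + 27 + 25k^2 - 45k)(-4k - 1 - 3n)(-7 - 3k)    [distributive law]
= (25kn - 45n - 60k + 27 + 25k^2)(-4k - 1 - 3n)(-7 - 3k)    [combine like terms]
= (-100k^2n - 25kn - 75kn^2 + 180kn + 45n + 135n^2 + 240k^2 + 60k + 180kn - 108k - 27 - 81n - 100k^3 - 25k^2 - 75k^2n)(-7 - 3k)    [distributive law]
= (-175k^2n + 335kn - 75kn^2 - 36n + 135n^2 + 215k^2 - 48k - 27 - 100k^3)(-7 - 3k)    [combine like terms]
= 1225k^2n + 525k^3n - 2345kn - 1005k^2n + 525kn^2 + 225k^2n^2 + 252n + 108kn - 945n^2 - 405kn^2 - 1505k^2 - 645k^3 + 336k + 144k^2 + 189 + 81k + 700k^3 + 300k^4    [distributive law]
= 220k^2n + 525k^3n - 2237kn + 120kn^2 + 225k^2n^2 + 252n - 945n^2 - 1361k^2 + 55k^3 + 417k + 189 + 300k^4    [combine like terms]

220k^2n + 525k^3n - 2237kn + 120kn^2 + 225k^2n^2 + 252n - 945n^2 - 1361k^2 + 55k^3 + 417k + 189 + 300k^4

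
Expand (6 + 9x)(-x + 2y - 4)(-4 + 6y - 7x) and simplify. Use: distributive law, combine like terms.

336x - 408xy + 330x^2 - 192y + 72y^2 + 96 - 180x^2y + 63x^3 + 108xy^2

(6 + 9x)(-x + 2y - 4)(-4 + 6y - 7x)
= (-6x + 12y - 24 - 9x^2 + 18xy - 36x)(-4 + 6y - 7x)    [distributive law]
= (-42x + 12y - 24 - 9x^2 + 18xy)(-4 + 6y - 7x)    [combine like terms]
= 168x - 252xy + 294x^2 - 48y + 72y^2 - 84xy + 96 - 144y + 168x + 36x^2 - 54x^2y + 63x^3 - 72xy + 108xy^2 - 126x^2y    [distributive law]
= 336x - 408xy + 330x^2 - 192y + 72y^2 + 96 - 180x^2y + 63x^3 + 108xy^2    [combine like terms]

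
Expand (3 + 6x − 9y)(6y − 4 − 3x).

(3 + 6x − 9y)(6y − 4 − 3x)
= 18y − 12 − 9x + 36xy − 24x − 18x^2 − 54y^2 + 36y + 27xy    [distributive law]
= 54y − 12 − 33x + 63xy − 18x^2 − 54y^2    [combine like terms]

54y − 12 − 33x + 63xy − 18x^2 − 54y^2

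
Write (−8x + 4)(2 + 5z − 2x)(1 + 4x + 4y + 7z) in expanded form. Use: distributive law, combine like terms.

8x − 80x² − 96xy − 128xz − 48x²z − 160xyz − 280xz² + 64x³ + 64x²y + 8 + 32y + 76z + 80yz + 140z²

(−8x + 4)(2 + 5z − 2x)(1 + 4x + 4y + 7z)
= (−16x − 40xz + 16x² + 8 + 20z − 8x)(1 + 4x + 4y + 7z)    [distributive law]
= (−24x − 40xz + 16x² + 8 + 20z)(1 + 4x + 4y + 7z)    [combine like terms]
= −24x − 96x² − 96xy − 168xz − 40xz − 160x²z − 160xyz − 280xz² + 16x² + 64x³ + 64x²y + 112x²z + 8 + 32x + 32y + 56z + 20z + 80xz + 80yz + 140z²    [distributive law]
= 8x − 80x² − 96xy − 128xz − 48x²z − 160xyz − 280xz² + 64x³ + 64x²y + 8 + 32y + 76z + 80yz + 140z²    [combine like terms]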